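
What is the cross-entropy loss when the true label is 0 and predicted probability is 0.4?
L = 0.5108

L = -0·log(0.4) - 1·log(0.6) = -log(0.6) = 0.5108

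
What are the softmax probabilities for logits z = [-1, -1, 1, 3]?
p = [0.0156, 0.0156, 0.1155, 0.8533]

exp(z) = [0.3679, 0.3679, 2.718, 20.09]
Sum = 23.54
p = [0.0156, 0.0156, 0.1155, 0.8533]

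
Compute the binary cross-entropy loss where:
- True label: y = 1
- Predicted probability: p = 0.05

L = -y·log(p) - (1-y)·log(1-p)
L = 2.996

L = -1·log(0.05) - 0·log(0.95) = -log(0.05) = 2.996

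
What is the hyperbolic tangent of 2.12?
0.9716

tanh(2.12) = (e^(2.12) - e^(-2.12))/(e^(2.12) + e^(-2.12)) = 0.9716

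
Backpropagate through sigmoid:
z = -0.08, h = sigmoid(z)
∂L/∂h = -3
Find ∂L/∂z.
∂L/∂z = -0.7488

σ(-0.08) = 0.48
σ'(-0.08) = σ(-0.08)(1 - σ(-0.08)) = 0.48 × 0.52 = 0.2496
∂L/∂z = ∂L/∂h · σ'(z) = -3 × 0.2496 = -0.7488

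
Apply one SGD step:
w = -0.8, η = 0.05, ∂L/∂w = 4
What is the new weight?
w_new = -1

w_new = w - η·∂L/∂w = -0.8 - 0.05×(4) = -0.8 - (0.2) = -1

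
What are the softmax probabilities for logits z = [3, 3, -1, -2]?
p = [0.4938, 0.4938, 0.009, 0.0033]

exp(z) = [20.09, 20.09, 0.3679, 0.1353]
Sum = 40.67
p = [0.4938, 0.4938, 0.009, 0.0033]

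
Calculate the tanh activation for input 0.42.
0.3969

tanh(0.42) = (e^(0.42) - e^(-0.42))/(e^(0.42) + e^(-0.42)) = 0.3969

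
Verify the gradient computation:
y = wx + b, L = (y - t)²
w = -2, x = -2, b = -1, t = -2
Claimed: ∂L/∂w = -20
Correct

y = (-2)(-2) + -1 = 3
∂L/∂y = 2(y - t) = 2(3 - -2) = 10
∂y/∂w = x = -2
∂L/∂w = 10 × -2 = -20

Claimed value: -20
Correct: The correct gradient is -20.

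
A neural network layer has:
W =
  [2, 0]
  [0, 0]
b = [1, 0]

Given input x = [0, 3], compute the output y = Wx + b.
y = [1, 0]

Wx = [2×0 + 0×3, 0×0 + 0×3]
   = [0, 0]
y = Wx + b = [0 + 1, 0 + 0] = [1, 0]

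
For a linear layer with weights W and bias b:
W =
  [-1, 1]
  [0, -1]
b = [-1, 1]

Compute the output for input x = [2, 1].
y = [-2, 0]

Wx = [-1×2 + 1×1, 0×2 + -1×1]
   = [-1, -1]
y = Wx + b = [-1 + -1, -1 + 1] = [-2, 0]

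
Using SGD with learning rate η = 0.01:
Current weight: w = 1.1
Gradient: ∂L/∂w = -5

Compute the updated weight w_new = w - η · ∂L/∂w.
w_new = 1.15

w_new = w - η·∂L/∂w = 1.1 - 0.01×(-5) = 1.1 - (-0.05) = 1.15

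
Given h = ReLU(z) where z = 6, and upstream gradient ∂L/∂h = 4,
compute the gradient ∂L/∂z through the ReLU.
∂L/∂z = 4

h = ReLU(6) = 6
Since z > 0: ∂h/∂z = 1
∂L/∂z = ∂L/∂h · ∂h/∂z = 4 × 1 = 4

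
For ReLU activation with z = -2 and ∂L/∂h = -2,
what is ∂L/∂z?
∂L/∂z = 0

h = ReLU(-2) = 0
Since z < 0: ∂h/∂z = 0
∂L/∂z = ∂L/∂h · ∂h/∂z = -2 × 0 = 0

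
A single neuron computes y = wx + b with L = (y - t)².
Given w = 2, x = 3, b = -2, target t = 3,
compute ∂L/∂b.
∂L/∂b = 2

y = wx + b = (2)(3) + -2 = 4
∂L/∂y = 2(y - t) = 2(4 - 3) = 2
∂y/∂b = 1
∂L/∂b = ∂L/∂y · ∂y/∂b = 2 × 1 = 2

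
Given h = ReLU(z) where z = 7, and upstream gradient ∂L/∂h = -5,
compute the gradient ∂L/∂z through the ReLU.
∂L/∂z = -5

h = ReLU(7) = 7
Since z > 0: ∂h/∂z = 1
∂L/∂z = ∂L/∂h · ∂h/∂z = -5 × 1 = -5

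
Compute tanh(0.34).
0.3275

tanh(0.34) = (e^(0.34) - e^(-0.34))/(e^(0.34) + e^(-0.34)) = 0.3275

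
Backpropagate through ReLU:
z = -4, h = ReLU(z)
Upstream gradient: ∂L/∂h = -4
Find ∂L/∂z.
∂L/∂z = 0

h = ReLU(-4) = 0
Since z < 0: ∂h/∂z = 0
∂L/∂z = ∂L/∂h · ∂h/∂z = -4 × 0 = 0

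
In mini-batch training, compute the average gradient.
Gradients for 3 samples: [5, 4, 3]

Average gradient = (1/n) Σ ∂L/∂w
Average gradient = 4

Average = (1/3)(5 + 4 + 3) = 12/3 = 4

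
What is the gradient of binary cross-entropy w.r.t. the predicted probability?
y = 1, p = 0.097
∂L/∂p = -10.31

∂L/∂p = -y/p + (1-y)/(1-p) = -1/0.097 + 0 = -10.31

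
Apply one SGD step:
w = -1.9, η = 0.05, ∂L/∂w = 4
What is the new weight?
w_new = -2.1

w_new = w - η·∂L/∂w = -1.9 - 0.05×(4) = -1.9 - (0.2) = -2.1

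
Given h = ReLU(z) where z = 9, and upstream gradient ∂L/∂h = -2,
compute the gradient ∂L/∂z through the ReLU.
∂L/∂z = -2

h = ReLU(9) = 9
Since z > 0: ∂h/∂z = 1
∂L/∂z = ∂L/∂h · ∂h/∂z = -2 × 1 = -2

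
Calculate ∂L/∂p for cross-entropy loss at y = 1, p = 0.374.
∂L/∂p = -2.674

∂L/∂p = -y/p + (1-y)/(1-p) = -1/0.374 + 0 = -2.674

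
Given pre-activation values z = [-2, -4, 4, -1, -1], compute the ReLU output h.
h = [0, 0, 4, 0, 0]

ReLU applied element-wise: max(0,-2)=0, max(0,-4)=0, max(0,4)=4, max(0,-1)=0, max(0,-1)=0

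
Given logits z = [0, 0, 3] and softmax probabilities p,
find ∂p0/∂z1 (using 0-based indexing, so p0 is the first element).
∂p0/∂z1 = -0.00205

p = softmax(z) = [0.04528, 0.04528, 0.9094]
p0 = 0.04528, p1 = 0.04528

∂p0/∂z1 = -p0 × p1 = -0.04528 × 0.04528 = -0.00205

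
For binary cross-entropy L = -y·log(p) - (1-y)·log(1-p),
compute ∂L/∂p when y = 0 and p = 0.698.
∂L/∂p = 3.311

∂L/∂p = -y/p + (1-y)/(1-p) = 0 + 1/0.302 = 3.311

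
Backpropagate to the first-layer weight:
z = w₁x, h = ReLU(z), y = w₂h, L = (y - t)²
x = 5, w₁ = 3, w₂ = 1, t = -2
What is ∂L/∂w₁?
∂L/∂w₁ = 170

Forward pass:
z = w₁x = 3×5 = 15
h = ReLU(15) = 15
y = w₂h = 1×15 = 15

Backward pass:
∂L/∂y = 2(y - t) = 2(15 - -2) = 34
∂y/∂h = w₂ = 1
∂h/∂z = 1 (ReLU derivative)
∂z/∂w₁ = x = 5

∂L/∂w₁ = 34 × 1 × 1 × 5 = 170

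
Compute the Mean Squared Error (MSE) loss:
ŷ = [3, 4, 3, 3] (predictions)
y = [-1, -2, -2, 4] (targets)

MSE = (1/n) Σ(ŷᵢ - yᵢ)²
MSE = 19.5

MSE = (1/4)((3--1)² + (4--2)² + (3--2)² + (3-4)²) = (1/4)(16 + 36 + 25 + 1) = 19.5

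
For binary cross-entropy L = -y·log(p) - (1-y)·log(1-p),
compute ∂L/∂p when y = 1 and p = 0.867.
∂L/∂p = -1.153

∂L/∂p = -y/p + (1-y)/(1-p) = -1/0.867 + 0 = -1.153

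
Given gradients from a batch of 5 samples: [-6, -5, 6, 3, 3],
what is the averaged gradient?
Average gradient = 0.2

Average = (1/5)(-6 + -5 + 6 + 3 + 3) = 1/5 = 0.2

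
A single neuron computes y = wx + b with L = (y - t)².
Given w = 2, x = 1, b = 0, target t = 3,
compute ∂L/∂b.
∂L/∂b = -2

y = wx + b = (2)(1) + 0 = 2
∂L/∂y = 2(y - t) = 2(2 - 3) = -2
∂y/∂b = 1
∂L/∂b = ∂L/∂y · ∂y/∂b = -2 × 1 = -2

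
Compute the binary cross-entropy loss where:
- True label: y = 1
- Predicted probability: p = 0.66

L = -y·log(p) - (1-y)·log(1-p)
L = 0.4155

L = -1·log(0.66) - 0·log(0.34) = -log(0.66) = 0.4155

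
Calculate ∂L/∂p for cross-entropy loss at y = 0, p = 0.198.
∂L/∂p = 1.247

∂L/∂p = -y/p + (1-y)/(1-p) = 0 + 1/0.802 = 1.247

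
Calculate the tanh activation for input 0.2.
0.1974

tanh(0.2) = (e^(0.2) - e^(-0.2))/(e^(0.2) + e^(-0.2)) = 0.1974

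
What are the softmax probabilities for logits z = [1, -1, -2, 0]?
p = [0.6439, 0.0871, 0.0321, 0.2369]

exp(z) = [2.718, 0.3679, 0.1353, 1]
Sum = 4.221
p = [0.6439, 0.0871, 0.0321, 0.2369]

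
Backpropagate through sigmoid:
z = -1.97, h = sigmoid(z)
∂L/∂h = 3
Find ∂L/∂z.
∂L/∂z = 0.3222

σ(-1.97) = 0.1224
σ'(-1.97) = σ(-1.97)(1 - σ(-1.97)) = 0.1224 × 0.8776 = 0.1074
∂L/∂z = ∂L/∂h · σ'(z) = 3 × 0.1074 = 0.3222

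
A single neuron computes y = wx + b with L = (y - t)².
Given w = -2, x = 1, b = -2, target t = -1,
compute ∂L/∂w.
∂L/∂w = -6

y = wx + b = (-2)(1) + -2 = -4
∂L/∂y = 2(y - t) = 2(-4 - -1) = -6
∂y/∂w = x = 1
∂L/∂w = ∂L/∂y · ∂y/∂w = -6 × 1 = -6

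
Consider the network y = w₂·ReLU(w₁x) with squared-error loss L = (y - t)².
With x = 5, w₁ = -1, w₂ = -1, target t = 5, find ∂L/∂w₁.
∂L/∂w₁ = 0

Forward pass:
z = w₁x = -1×5 = -5
h = ReLU(-5) = 0
y = w₂h = -1×0 = 0

Backward pass:
∂L/∂y = 2(y - t) = 2(0 - 5) = -10
∂y/∂h = w₂ = -1
∂h/∂z = 0 (ReLU derivative)
∂z/∂w₁ = x = 5

∂L/∂w₁ = -10 × -1 × 0 × 5 = 0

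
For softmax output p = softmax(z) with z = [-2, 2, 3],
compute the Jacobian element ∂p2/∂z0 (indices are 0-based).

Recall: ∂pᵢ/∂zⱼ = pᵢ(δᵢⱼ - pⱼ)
∂p2/∂z0 = -0.003566

p = softmax(z) = [0.004902, 0.2676, 0.7275]
p2 = 0.7275, p0 = 0.004902

∂p2/∂z0 = -p2 × p0 = -0.7275 × 0.004902 = -0.003566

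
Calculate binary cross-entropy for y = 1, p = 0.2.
L = 1.609

L = -1·log(0.2) - 0·log(0.8) = -log(0.2) = 1.609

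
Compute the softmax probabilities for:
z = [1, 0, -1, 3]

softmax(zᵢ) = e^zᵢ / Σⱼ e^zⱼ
p = [0.1125, 0.0414, 0.0152, 0.831]

exp(z) = [2.718, 1, 0.3679, 20.09]
Sum = 24.17
p = [0.1125, 0.0414, 0.0152, 0.831]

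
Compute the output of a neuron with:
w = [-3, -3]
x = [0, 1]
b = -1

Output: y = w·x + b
y = -4

y = (-3)(0) + (-3)(1) + -1 = -4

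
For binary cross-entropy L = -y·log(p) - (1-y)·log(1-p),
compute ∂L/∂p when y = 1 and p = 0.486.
∂L/∂p = -2.058

∂L/∂p = -y/p + (1-y)/(1-p) = -1/0.486 + 0 = -2.058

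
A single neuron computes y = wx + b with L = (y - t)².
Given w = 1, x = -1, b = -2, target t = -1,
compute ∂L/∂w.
∂L/∂w = 4

y = wx + b = (1)(-1) + -2 = -3
∂L/∂y = 2(y - t) = 2(-3 - -1) = -4
∂y/∂w = x = -1
∂L/∂w = ∂L/∂y · ∂y/∂w = -4 × -1 = 4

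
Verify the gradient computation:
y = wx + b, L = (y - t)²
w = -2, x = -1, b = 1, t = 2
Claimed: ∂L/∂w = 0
Incorrect

y = (-2)(-1) + 1 = 3
∂L/∂y = 2(y - t) = 2(3 - 2) = 2
∂y/∂w = x = -1
∂L/∂w = 2 × -1 = -2

Claimed value: 0
Incorrect: The correct gradient is -2.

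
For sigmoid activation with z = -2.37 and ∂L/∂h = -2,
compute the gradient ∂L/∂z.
∂L/∂z = -0.1564

σ(-2.37) = 0.08549
σ'(-2.37) = σ(-2.37)(1 - σ(-2.37)) = 0.08549 × 0.9145 = 0.07818
∂L/∂z = ∂L/∂h · σ'(z) = -2 × 0.07818 = -0.1564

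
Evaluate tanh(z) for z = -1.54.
-0.9121

tanh(-1.54) = (e^(-1.54) - e^(1.54))/(e^(-1.54) + e^(1.54)) = -0.9121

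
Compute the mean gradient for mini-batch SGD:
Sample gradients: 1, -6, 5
Average gradient = 0

Average = (1/3)(1 + -6 + 5) = 0/3 = 0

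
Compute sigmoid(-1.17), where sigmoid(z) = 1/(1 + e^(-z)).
0.2369

sigmoid(-1.17) = 1/(1 + e^(1.17)) = 1/(1 + 3.222) = 0.2369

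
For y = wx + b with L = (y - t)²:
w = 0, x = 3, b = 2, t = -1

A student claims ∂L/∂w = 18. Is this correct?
Correct

y = (0)(3) + 2 = 2
∂L/∂y = 2(y - t) = 2(2 - -1) = 6
∂y/∂w = x = 3
∂L/∂w = 6 × 3 = 18

Claimed value: 18
Correct: The correct gradient is 18.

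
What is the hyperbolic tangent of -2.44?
-0.9849

tanh(-2.44) = (e^(-2.44) - e^(2.44))/(e^(-2.44) + e^(2.44)) = -0.9849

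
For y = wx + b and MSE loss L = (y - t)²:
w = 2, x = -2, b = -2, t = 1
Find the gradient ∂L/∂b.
∂L/∂b = -14

y = wx + b = (2)(-2) + -2 = -6
∂L/∂y = 2(y - t) = 2(-6 - 1) = -14
∂y/∂b = 1
∂L/∂b = ∂L/∂y · ∂y/∂b = -14 × 1 = -14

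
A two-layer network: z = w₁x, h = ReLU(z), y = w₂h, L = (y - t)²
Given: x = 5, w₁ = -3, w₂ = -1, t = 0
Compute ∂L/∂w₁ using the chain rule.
∂L/∂w₁ = 0

Forward pass:
z = w₁x = -3×5 = -15
h = ReLU(-15) = 0
y = w₂h = -1×0 = 0

Backward pass:
∂L/∂y = 2(y - t) = 2(0 - 0) = 0
∂y/∂h = w₂ = -1
∂h/∂z = 0 (ReLU derivative)
∂z/∂w₁ = x = 5

∂L/∂w₁ = 0 × -1 × 0 × 5 = 0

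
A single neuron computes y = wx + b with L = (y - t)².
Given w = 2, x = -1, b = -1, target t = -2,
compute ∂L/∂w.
∂L/∂w = 2

y = wx + b = (2)(-1) + -1 = -3
∂L/∂y = 2(y - t) = 2(-3 - -2) = -2
∂y/∂w = x = -1
∂L/∂w = ∂L/∂y · ∂y/∂w = -2 × -1 = 2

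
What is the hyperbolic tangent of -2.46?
-0.9855

tanh(-2.46) = (e^(-2.46) - e^(2.46))/(e^(-2.46) + e^(2.46)) = -0.9855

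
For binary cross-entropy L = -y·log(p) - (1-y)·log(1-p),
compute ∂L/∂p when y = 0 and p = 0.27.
∂L/∂p = 1.37

∂L/∂p = -y/p + (1-y)/(1-p) = 0 + 1/0.73 = 1.37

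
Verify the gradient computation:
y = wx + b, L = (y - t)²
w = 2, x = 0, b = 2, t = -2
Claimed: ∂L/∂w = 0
Correct

y = (2)(0) + 2 = 2
∂L/∂y = 2(y - t) = 2(2 - -2) = 8
∂y/∂w = x = 0
∂L/∂w = 8 × 0 = 0

Claimed value: 0
Correct: The correct gradient is 0.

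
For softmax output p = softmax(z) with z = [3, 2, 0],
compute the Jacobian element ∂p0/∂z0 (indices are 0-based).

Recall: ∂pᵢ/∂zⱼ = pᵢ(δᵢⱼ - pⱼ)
∂p0/∂z0 = 0.2078

p = softmax(z) = [0.7054, 0.2595, 0.03512]
p0 = 0.7054

∂p0/∂z0 = p0(1 - p0) = 0.7054 × (1 - 0.7054) = 0.2078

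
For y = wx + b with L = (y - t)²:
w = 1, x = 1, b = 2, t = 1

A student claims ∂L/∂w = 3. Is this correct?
Incorrect

y = (1)(1) + 2 = 3
∂L/∂y = 2(y - t) = 2(3 - 1) = 4
∂y/∂w = x = 1
∂L/∂w = 4 × 1 = 4

Claimed value: 3
Incorrect: The correct gradient is 4.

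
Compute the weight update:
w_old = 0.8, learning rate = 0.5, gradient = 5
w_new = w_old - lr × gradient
w_new = -1.7

w_new = w - η·∂L/∂w = 0.8 - 0.5×(5) = 0.8 - (2.5) = -1.7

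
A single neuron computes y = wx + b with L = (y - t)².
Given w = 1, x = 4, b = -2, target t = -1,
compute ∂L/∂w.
∂L/∂w = 24

y = wx + b = (1)(4) + -2 = 2
∂L/∂y = 2(y - t) = 2(2 - -1) = 6
∂y/∂w = x = 4
∂L/∂w = ∂L/∂y · ∂y/∂w = 6 × 4 = 24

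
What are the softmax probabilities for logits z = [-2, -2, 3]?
p = [0.0066, 0.0066, 0.9867]

exp(z) = [0.1353, 0.1353, 20.09]
Sum = 20.36
p = [0.0066, 0.0066, 0.9867]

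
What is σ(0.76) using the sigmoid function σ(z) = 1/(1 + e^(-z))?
0.6814

sigmoid(0.76) = 1/(1 + e^(-0.76)) = 1/(1 + 0.4677) = 0.6814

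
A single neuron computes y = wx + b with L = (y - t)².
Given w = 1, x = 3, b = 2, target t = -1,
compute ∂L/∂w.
∂L/∂w = 36

y = wx + b = (1)(3) + 2 = 5
∂L/∂y = 2(y - t) = 2(5 - -1) = 12
∂y/∂w = x = 3
∂L/∂w = ∂L/∂y · ∂y/∂w = 12 × 3 = 36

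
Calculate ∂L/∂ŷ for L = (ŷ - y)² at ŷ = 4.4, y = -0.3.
∂L/∂ŷ = 9.4

∂L/∂ŷ = 2(ŷ - y) = 2(4.4 - -0.3) = 2(4.7) = 9.4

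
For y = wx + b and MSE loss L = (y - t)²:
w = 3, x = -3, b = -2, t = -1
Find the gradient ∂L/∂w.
∂L/∂w = 60

y = wx + b = (3)(-3) + -2 = -11
∂L/∂y = 2(y - t) = 2(-11 - -1) = -20
∂y/∂w = x = -3
∂L/∂w = ∂L/∂y · ∂y/∂w = -20 × -3 = 60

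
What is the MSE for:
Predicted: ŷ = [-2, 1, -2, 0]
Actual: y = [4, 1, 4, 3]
MSE = 20.25

MSE = (1/4)((-2-4)² + (1-1)² + (-2-4)² + (0-3)²) = (1/4)(36 + 0 + 36 + 9) = 20.25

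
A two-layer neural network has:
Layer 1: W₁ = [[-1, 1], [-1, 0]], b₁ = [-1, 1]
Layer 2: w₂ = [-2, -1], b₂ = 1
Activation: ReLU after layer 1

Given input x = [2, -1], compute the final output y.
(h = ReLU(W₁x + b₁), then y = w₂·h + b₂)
y = 1

Layer 1 pre-activation: z₁ = [-4, -1]
After ReLU: h = [0, 0]
Layer 2 output: y = -2×0 + -1×0 + 1 = 1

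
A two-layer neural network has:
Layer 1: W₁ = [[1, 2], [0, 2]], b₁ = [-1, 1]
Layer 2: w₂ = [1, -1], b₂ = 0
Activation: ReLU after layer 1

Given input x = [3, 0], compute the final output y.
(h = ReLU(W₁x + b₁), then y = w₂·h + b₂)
y = 1

Layer 1 pre-activation: z₁ = [2, 1]
After ReLU: h = [2, 1]
Layer 2 output: y = 1×2 + -1×1 + 0 = 1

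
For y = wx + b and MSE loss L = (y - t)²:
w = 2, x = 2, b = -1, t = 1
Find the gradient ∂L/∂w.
∂L/∂w = 8

y = wx + b = (2)(2) + -1 = 3
∂L/∂y = 2(y - t) = 2(3 - 1) = 4
∂y/∂w = x = 2
∂L/∂w = ∂L/∂y · ∂y/∂w = 4 × 2 = 8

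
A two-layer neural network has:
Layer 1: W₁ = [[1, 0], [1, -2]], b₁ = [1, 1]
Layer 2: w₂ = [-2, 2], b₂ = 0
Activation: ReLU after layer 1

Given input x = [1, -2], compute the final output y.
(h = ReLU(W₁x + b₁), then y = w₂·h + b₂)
y = 8

Layer 1 pre-activation: z₁ = [2, 6]
After ReLU: h = [2, 6]
Layer 2 output: y = -2×2 + 2×6 + 0 = 8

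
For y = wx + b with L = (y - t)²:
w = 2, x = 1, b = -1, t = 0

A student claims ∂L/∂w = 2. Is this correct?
Correct

y = (2)(1) + -1 = 1
∂L/∂y = 2(y - t) = 2(1 - 0) = 2
∂y/∂w = x = 1
∂L/∂w = 2 × 1 = 2

Claimed value: 2
Correct: The correct gradient is 2.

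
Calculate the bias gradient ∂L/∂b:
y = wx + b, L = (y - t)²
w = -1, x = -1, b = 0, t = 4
∂L/∂b = -6

y = wx + b = (-1)(-1) + 0 = 1
∂L/∂y = 2(y - t) = 2(1 - 4) = -6
∂y/∂b = 1
∂L/∂b = ∂L/∂y · ∂y/∂b = -6 × 1 = -6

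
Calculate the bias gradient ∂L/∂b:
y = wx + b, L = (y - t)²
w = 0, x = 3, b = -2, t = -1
∂L/∂b = -2

y = wx + b = (0)(3) + -2 = -2
∂L/∂y = 2(y - t) = 2(-2 - -1) = -2
∂y/∂b = 1
∂L/∂b = ∂L/∂y · ∂y/∂b = -2 × 1 = -2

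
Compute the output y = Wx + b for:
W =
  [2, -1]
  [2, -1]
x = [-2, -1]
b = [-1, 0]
y = [-4, -3]

Wx = [2×-2 + -1×-1, 2×-2 + -1×-1]
   = [-3, -3]
y = Wx + b = [-3 + -1, -3 + 0] = [-4, -3]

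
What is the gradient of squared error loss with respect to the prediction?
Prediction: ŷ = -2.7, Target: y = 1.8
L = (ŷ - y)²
∂L/∂ŷ = -9.0

∂L/∂ŷ = 2(ŷ - y) = 2(-2.7 - 1.8) = 2(-4.5) = -9.0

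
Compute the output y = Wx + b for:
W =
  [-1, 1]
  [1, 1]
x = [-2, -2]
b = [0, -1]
y = [0, -5]

Wx = [-1×-2 + 1×-2, 1×-2 + 1×-2]
   = [0, -4]
y = Wx + b = [0 + 0, -4 + -1] = [0, -5]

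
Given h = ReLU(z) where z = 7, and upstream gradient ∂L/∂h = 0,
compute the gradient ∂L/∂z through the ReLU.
∂L/∂z = 0

h = ReLU(7) = 7
Since z > 0: ∂h/∂z = 1
∂L/∂z = ∂L/∂h · ∂h/∂z = 0 × 1 = 0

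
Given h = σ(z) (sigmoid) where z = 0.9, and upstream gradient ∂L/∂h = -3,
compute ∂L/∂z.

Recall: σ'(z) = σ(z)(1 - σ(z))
∂L/∂z = -0.6165

σ(0.9) = 0.7109
σ'(0.9) = σ(0.9)(1 - σ(0.9)) = 0.7109 × 0.2891 = 0.2055
∂L/∂z = ∂L/∂h · σ'(z) = -3 × 0.2055 = -0.6165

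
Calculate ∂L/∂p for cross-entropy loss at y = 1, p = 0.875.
∂L/∂p = -1.143

∂L/∂p = -y/p + (1-y)/(1-p) = -1/0.875 + 0 = -1.143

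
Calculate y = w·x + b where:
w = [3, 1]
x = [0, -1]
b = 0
y = -1

y = (3)(0) + (1)(-1) + 0 = -1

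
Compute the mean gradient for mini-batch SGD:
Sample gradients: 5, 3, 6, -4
Average gradient = 2.5

Average = (1/4)(5 + 3 + 6 + -4) = 10/4 = 2.5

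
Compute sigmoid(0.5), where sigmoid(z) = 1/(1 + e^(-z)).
0.6225

sigmoid(0.5) = 1/(1 + e^(-0.5)) = 1/(1 + 0.6065) = 0.6225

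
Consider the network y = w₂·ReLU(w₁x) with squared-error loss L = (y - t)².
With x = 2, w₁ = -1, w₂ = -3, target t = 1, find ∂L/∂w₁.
∂L/∂w₁ = 0

Forward pass:
z = w₁x = -1×2 = -2
h = ReLU(-2) = 0
y = w₂h = -3×0 = 0

Backward pass:
∂L/∂y = 2(y - t) = 2(0 - 1) = -2
∂y/∂h = w₂ = -3
∂h/∂z = 0 (ReLU derivative)
∂z/∂w₁ = x = 2

∂L/∂w₁ = -2 × -3 × 0 × 2 = 0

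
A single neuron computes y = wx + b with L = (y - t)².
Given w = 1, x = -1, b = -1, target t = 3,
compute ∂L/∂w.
∂L/∂w = 10

y = wx + b = (1)(-1) + -1 = -2
∂L/∂y = 2(y - t) = 2(-2 - 3) = -10
∂y/∂w = x = -1
∂L/∂w = ∂L/∂y · ∂y/∂w = -10 × -1 = 10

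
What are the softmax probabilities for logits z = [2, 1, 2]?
p = [0.4223, 0.1554, 0.4223]

exp(z) = [7.389, 2.718, 7.389]
Sum = 17.5
p = [0.4223, 0.1554, 0.4223]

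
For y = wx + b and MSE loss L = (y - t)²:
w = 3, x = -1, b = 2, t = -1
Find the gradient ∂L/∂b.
∂L/∂b = 0

y = wx + b = (3)(-1) + 2 = -1
∂L/∂y = 2(y - t) = 2(-1 - -1) = 0
∂y/∂b = 1
∂L/∂b = ∂L/∂y · ∂y/∂b = 0 × 1 = 0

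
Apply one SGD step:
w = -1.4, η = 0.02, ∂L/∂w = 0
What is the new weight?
w_new = -1.4

w_new = w - η·∂L/∂w = -1.4 - 0.02×(0) = -1.4 - (0) = -1.4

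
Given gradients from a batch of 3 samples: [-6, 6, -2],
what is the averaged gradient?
Average gradient = -0.6667

Average = (1/3)(-6 + 6 + -2) = -2/3 = -0.6667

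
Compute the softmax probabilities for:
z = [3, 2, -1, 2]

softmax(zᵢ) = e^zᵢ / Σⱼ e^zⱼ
p = [0.5701, 0.2097, 0.0104, 0.2097]

exp(z) = [20.09, 7.389, 0.3679, 7.389]
Sum = 35.23
p = [0.5701, 0.2097, 0.0104, 0.2097]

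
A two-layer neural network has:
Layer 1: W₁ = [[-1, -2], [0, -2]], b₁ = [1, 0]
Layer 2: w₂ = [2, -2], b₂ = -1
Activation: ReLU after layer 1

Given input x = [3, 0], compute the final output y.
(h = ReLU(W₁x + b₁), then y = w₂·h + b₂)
y = -1

Layer 1 pre-activation: z₁ = [-2, 0]
After ReLU: h = [0, 0]
Layer 2 output: y = 2×0 + -2×0 + -1 = -1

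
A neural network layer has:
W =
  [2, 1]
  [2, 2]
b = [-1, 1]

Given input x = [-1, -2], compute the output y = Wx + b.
y = [-5, -5]

Wx = [2×-1 + 1×-2, 2×-1 + 2×-2]
   = [-4, -6]
y = Wx + b = [-4 + -1, -6 + 1] = [-5, -5]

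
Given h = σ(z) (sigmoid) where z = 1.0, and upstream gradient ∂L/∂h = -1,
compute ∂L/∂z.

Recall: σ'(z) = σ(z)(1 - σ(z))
∂L/∂z = -0.1966

σ(1.0) = 0.7311
σ'(1.0) = σ(1.0)(1 - σ(1.0)) = 0.7311 × 0.2689 = 0.1966
∂L/∂z = ∂L/∂h · σ'(z) = -1 × 0.1966 = -0.1966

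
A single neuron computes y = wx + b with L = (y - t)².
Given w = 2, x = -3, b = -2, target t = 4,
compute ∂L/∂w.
∂L/∂w = 72

y = wx + b = (2)(-3) + -2 = -8
∂L/∂y = 2(y - t) = 2(-8 - 4) = -24
∂y/∂w = x = -3
∂L/∂w = ∂L/∂y · ∂y/∂w = -24 × -3 = 72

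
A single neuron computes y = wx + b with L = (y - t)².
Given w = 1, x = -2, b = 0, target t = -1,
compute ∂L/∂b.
∂L/∂b = -2

y = wx + b = (1)(-2) + 0 = -2
∂L/∂y = 2(y - t) = 2(-2 - -1) = -2
∂y/∂b = 1
∂L/∂b = ∂L/∂y · ∂y/∂b = -2 × 1 = -2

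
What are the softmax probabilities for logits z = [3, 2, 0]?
p = [0.7054, 0.2595, 0.0351]

exp(z) = [20.09, 7.389, 1]
Sum = 28.47
p = [0.7054, 0.2595, 0.0351]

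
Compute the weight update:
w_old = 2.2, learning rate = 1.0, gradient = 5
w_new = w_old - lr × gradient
w_new = -2.8

w_new = w - η·∂L/∂w = 2.2 - 1.0×(5) = 2.2 - (5) = -2.8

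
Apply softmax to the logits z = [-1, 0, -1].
p = [0.2119, 0.5761, 0.2119]

exp(z) = [0.3679, 1, 0.3679]
Sum = 1.736
p = [0.2119, 0.5761, 0.2119]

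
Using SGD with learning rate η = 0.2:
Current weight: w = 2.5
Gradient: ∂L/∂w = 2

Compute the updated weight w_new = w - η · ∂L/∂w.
w_new = 2.1

w_new = w - η·∂L/∂w = 2.5 - 0.2×(2) = 2.5 - (0.4) = 2.1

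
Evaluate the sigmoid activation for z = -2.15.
0.1043

sigmoid(-2.15) = 1/(1 + e^(2.15)) = 1/(1 + 8.585) = 0.1043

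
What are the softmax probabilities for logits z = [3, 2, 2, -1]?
p = [0.5701, 0.2097, 0.2097, 0.0104]

exp(z) = [20.09, 7.389, 7.389, 0.3679]
Sum = 35.23
p = [0.5701, 0.2097, 0.2097, 0.0104]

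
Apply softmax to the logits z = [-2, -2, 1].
p = [0.0453, 0.0453, 0.9094]

exp(z) = [0.1353, 0.1353, 2.718]
Sum = 2.989
p = [0.0453, 0.0453, 0.9094]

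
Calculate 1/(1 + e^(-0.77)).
0.6835

sigmoid(0.77) = 1/(1 + e^(-0.77)) = 1/(1 + 0.463) = 0.6835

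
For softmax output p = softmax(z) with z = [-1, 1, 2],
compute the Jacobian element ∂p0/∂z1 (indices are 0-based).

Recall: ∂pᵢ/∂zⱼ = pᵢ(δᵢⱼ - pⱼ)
∂p0/∂z1 = -0.009113

p = softmax(z) = [0.03512, 0.2595, 0.7054]
p0 = 0.03512, p1 = 0.2595

∂p0/∂z1 = -p0 × p1 = -0.03512 × 0.2595 = -0.009113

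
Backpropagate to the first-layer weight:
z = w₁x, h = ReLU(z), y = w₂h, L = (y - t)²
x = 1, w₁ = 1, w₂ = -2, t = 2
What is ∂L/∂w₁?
∂L/∂w₁ = 16

Forward pass:
z = w₁x = 1×1 = 1
h = ReLU(1) = 1
y = w₂h = -2×1 = -2

Backward pass:
∂L/∂y = 2(y - t) = 2(-2 - 2) = -8
∂y/∂h = w₂ = -2
∂h/∂z = 1 (ReLU derivative)
∂z/∂w₁ = x = 1

∂L/∂w₁ = -8 × -2 × 1 × 1 = 16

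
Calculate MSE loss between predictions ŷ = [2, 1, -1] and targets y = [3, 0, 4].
MSE = 9

MSE = (1/3)((2-3)² + (1-0)² + (-1-4)²) = (1/3)(1 + 1 + 25) = 9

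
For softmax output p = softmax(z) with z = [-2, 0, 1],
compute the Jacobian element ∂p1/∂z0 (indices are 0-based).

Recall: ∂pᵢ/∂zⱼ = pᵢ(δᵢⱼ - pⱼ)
∂p1/∂z0 = -0.009113

p = softmax(z) = [0.03512, 0.2595, 0.7054]
p1 = 0.2595, p0 = 0.03512

∂p1/∂z0 = -p1 × p0 = -0.2595 × 0.03512 = -0.009113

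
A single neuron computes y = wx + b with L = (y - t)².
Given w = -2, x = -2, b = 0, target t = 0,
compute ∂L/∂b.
∂L/∂b = 8

y = wx + b = (-2)(-2) + 0 = 4
∂L/∂y = 2(y - t) = 2(4 - 0) = 8
∂y/∂b = 1
∂L/∂b = ∂L/∂y · ∂y/∂b = 8 × 1 = 8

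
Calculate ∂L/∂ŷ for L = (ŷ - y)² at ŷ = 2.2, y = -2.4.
∂L/∂ŷ = 9.2

∂L/∂ŷ = 2(ŷ - y) = 2(2.2 - -2.4) = 2(4.6) = 9.2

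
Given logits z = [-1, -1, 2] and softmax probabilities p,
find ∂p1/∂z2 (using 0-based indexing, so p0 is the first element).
∂p1/∂z2 = -0.04118

p = softmax(z) = [0.04528, 0.04528, 0.9094]
p1 = 0.04528, p2 = 0.9094

∂p1/∂z2 = -p1 × p2 = -0.04528 × 0.9094 = -0.04118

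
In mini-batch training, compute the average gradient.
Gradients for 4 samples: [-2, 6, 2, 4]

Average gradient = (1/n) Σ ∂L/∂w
Average gradient = 2.5

Average = (1/4)(-2 + 6 + 2 + 4) = 10/4 = 2.5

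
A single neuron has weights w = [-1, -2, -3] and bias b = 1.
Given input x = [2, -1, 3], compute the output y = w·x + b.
y = -8

y = (-1)(2) + (-2)(-1) + (-3)(3) + 1 = -8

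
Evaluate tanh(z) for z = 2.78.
0.9923

tanh(2.78) = (e^(2.78) - e^(-2.78))/(e^(2.78) + e^(-2.78)) = 0.9923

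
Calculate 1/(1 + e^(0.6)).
0.3543

sigmoid(-0.6) = 1/(1 + e^(0.6)) = 1/(1 + 1.822) = 0.3543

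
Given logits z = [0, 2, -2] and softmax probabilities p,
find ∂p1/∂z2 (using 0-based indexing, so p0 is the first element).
∂p1/∂z2 = -0.01376

p = softmax(z) = [0.1173, 0.8668, 0.01588]
p1 = 0.8668, p2 = 0.01588

∂p1/∂z2 = -p1 × p2 = -0.8668 × 0.01588 = -0.01376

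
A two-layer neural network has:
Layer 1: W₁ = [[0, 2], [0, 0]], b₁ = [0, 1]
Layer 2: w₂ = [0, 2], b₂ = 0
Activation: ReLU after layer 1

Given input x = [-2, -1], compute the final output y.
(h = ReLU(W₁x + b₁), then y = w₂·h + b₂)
y = 2

Layer 1 pre-activation: z₁ = [-2, 1]
After ReLU: h = [0, 1]
Layer 2 output: y = 0×0 + 2×1 + 0 = 2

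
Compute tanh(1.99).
0.9633

tanh(1.99) = (e^(1.99) - e^(-1.99))/(e^(1.99) + e^(-1.99)) = 0.9633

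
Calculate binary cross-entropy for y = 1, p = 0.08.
L = 2.526

L = -1·log(0.08) - 0·log(0.92) = -log(0.08) = 2.526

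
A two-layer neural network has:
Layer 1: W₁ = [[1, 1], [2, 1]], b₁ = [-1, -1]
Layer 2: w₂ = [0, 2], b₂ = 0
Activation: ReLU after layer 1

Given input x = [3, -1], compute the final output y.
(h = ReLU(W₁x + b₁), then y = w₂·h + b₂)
y = 8

Layer 1 pre-activation: z₁ = [1, 4]
After ReLU: h = [1, 4]
Layer 2 output: y = 0×1 + 2×4 + 0 = 8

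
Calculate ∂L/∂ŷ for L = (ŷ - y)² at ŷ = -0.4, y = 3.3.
∂L/∂ŷ = -7.4

∂L/∂ŷ = 2(ŷ - y) = 2(-0.4 - 3.3) = 2(-3.7) = -7.4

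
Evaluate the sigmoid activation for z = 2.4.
0.9168

sigmoid(2.4) = 1/(1 + e^(-2.4)) = 1/(1 + 0.09072) = 0.9168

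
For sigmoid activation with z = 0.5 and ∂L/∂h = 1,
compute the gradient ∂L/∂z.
∂L/∂z = 0.235

σ(0.5) = 0.6225
σ'(0.5) = σ(0.5)(1 - σ(0.5)) = 0.6225 × 0.3775 = 0.235
∂L/∂z = ∂L/∂h · σ'(z) = 1 × 0.235 = 0.235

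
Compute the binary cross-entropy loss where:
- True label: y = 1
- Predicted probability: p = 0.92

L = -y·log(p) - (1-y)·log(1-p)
L = 0.08338

L = -1·log(0.92) - 0·log(0.08) = -log(0.92) = 0.08338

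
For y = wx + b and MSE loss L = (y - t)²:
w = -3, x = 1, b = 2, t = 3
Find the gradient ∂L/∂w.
∂L/∂w = -8

y = wx + b = (-3)(1) + 2 = -1
∂L/∂y = 2(y - t) = 2(-1 - 3) = -8
∂y/∂w = x = 1
∂L/∂w = ∂L/∂y · ∂y/∂w = -8 × 1 = -8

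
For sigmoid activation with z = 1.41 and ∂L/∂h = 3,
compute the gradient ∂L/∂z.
∂L/∂z = 0.4732

σ(1.41) = 0.8038
σ'(1.41) = σ(1.41)(1 - σ(1.41)) = 0.8038 × 0.1962 = 0.1577
∂L/∂z = ∂L/∂h · σ'(z) = 3 × 0.1577 = 0.4732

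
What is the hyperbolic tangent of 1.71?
0.9366

tanh(1.71) = (e^(1.71) - e^(-1.71))/(e^(1.71) + e^(-1.71)) = 0.9366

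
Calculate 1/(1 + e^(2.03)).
0.1161

sigmoid(-2.03) = 1/(1 + e^(2.03)) = 1/(1 + 7.614) = 0.1161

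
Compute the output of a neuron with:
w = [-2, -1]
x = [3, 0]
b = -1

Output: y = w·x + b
y = -7

y = (-2)(3) + (-1)(0) + -1 = -7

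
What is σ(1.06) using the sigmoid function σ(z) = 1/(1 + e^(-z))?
0.7427

sigmoid(1.06) = 1/(1 + e^(-1.06)) = 1/(1 + 0.3465) = 0.7427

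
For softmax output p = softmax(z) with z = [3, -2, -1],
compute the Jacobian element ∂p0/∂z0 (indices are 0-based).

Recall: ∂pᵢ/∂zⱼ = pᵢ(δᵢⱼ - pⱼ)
∂p0/∂z0 = 0.02384

p = softmax(z) = [0.9756, 0.006573, 0.01787]
p0 = 0.9756

∂p0/∂z0 = p0(1 - p0) = 0.9756 × (1 - 0.9756) = 0.02384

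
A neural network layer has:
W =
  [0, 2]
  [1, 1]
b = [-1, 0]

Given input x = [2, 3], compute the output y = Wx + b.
y = [5, 5]

Wx = [0×2 + 2×3, 1×2 + 1×3]
   = [6, 5]
y = Wx + b = [6 + -1, 5 + 0] = [5, 5]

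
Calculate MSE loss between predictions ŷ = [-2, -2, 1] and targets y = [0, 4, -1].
MSE = 14.67

MSE = (1/3)((-2-0)² + (-2-4)² + (1--1)²) = (1/3)(4 + 36 + 4) = 14.67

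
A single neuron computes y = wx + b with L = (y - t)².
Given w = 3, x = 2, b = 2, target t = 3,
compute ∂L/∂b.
∂L/∂b = 10

y = wx + b = (3)(2) + 2 = 8
∂L/∂y = 2(y - t) = 2(8 - 3) = 10
∂y/∂b = 1
∂L/∂b = ∂L/∂y · ∂y/∂b = 10 × 1 = 10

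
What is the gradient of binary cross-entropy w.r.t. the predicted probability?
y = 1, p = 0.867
∂L/∂p = -1.153

∂L/∂p = -y/p + (1-y)/(1-p) = -1/0.867 + 0 = -1.153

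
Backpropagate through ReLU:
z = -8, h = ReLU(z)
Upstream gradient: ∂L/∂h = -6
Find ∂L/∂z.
∂L/∂z = 0

h = ReLU(-8) = 0
Since z < 0: ∂h/∂z = 0
∂L/∂z = ∂L/∂h · ∂h/∂z = -6 × 0 = 0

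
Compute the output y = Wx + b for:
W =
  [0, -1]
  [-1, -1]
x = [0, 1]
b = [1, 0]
y = [0, -1]

Wx = [0×0 + -1×1, -1×0 + -1×1]
   = [-1, -1]
y = Wx + b = [-1 + 1, -1 + 0] = [0, -1]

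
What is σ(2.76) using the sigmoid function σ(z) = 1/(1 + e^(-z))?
0.9405

sigmoid(2.76) = 1/(1 + e^(-2.76)) = 1/(1 + 0.06329) = 0.9405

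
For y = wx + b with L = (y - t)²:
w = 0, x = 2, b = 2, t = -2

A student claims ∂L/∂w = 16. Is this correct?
Correct

y = (0)(2) + 2 = 2
∂L/∂y = 2(y - t) = 2(2 - -2) = 8
∂y/∂w = x = 2
∂L/∂w = 8 × 2 = 16

Claimed value: 16
Correct: The correct gradient is 16.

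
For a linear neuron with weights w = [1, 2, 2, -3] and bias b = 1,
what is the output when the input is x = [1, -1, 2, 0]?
y = 4

y = (1)(1) + (2)(-1) + (2)(2) + (-3)(0) + 1 = 4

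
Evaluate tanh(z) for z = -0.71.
-0.6107

tanh(-0.71) = (e^(-0.71) - e^(0.71))/(e^(-0.71) + e^(0.71)) = -0.6107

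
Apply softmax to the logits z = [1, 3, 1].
p = [0.1065, 0.787, 0.1065]

exp(z) = [2.718, 20.09, 2.718]
Sum = 25.52
p = [0.1065, 0.787, 0.1065]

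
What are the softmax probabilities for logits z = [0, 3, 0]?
p = [0.0453, 0.9094, 0.0453]

exp(z) = [1, 20.09, 1]
Sum = 22.09
p = [0.0453, 0.9094, 0.0453]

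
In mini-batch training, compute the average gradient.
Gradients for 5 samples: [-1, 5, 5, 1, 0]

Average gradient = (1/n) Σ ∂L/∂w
Average gradient = 2

Average = (1/5)(-1 + 5 + 5 + 1 + 0) = 10/5 = 2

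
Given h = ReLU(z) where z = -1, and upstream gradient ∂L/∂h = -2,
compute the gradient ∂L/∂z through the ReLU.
∂L/∂z = 0

h = ReLU(-1) = 0
Since z < 0: ∂h/∂z = 0
∂L/∂z = ∂L/∂h · ∂h/∂z = -2 × 0 = 0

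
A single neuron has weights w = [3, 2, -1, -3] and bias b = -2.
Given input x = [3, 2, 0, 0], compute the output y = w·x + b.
y = 11

y = (3)(3) + (2)(2) + (-1)(0) + (-3)(0) + -2 = 11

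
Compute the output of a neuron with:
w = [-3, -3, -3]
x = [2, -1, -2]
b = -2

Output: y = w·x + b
y = 1

y = (-3)(2) + (-3)(-1) + (-3)(-2) + -2 = 1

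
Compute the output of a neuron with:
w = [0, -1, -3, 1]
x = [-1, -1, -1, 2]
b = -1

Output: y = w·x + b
y = 5

y = (0)(-1) + (-1)(-1) + (-3)(-1) + (1)(2) + -1 = 5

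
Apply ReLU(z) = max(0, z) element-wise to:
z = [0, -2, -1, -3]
h = [0, 0, 0, 0]

ReLU applied element-wise: max(0,0)=0, max(0,-2)=0, max(0,-1)=0, max(0,-3)=0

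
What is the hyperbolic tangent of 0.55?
0.5005

tanh(0.55) = (e^(0.55) - e^(-0.55))/(e^(0.55) + e^(-0.55)) = 0.5005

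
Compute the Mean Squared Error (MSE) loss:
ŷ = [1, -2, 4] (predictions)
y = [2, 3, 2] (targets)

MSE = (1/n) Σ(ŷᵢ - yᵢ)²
MSE = 10

MSE = (1/3)((1-2)² + (-2-3)² + (4-2)²) = (1/3)(1 + 25 + 4) = 10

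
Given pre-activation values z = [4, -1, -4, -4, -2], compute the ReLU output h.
h = [4, 0, 0, 0, 0]

ReLU applied element-wise: max(0,4)=4, max(0,-1)=0, max(0,-4)=0, max(0,-4)=0, max(0,-2)=0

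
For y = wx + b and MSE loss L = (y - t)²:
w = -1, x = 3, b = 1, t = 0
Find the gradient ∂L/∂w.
∂L/∂w = -12

y = wx + b = (-1)(3) + 1 = -2
∂L/∂y = 2(y - t) = 2(-2 - 0) = -4
∂y/∂w = x = 3
∂L/∂w = ∂L/∂y · ∂y/∂w = -4 × 3 = -12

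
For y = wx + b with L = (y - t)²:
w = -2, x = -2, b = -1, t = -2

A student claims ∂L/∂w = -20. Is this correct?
Correct

y = (-2)(-2) + -1 = 3
∂L/∂y = 2(y - t) = 2(3 - -2) = 10
∂y/∂w = x = -2
∂L/∂w = 10 × -2 = -20

Claimed value: -20
Correct: The correct gradient is -20.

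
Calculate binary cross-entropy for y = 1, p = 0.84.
L = 0.1744

L = -1·log(0.84) - 0·log(0.16) = -log(0.84) = 0.1744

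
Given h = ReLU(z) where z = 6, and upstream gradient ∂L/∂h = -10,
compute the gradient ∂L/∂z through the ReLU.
∂L/∂z = -10

h = ReLU(6) = 6
Since z > 0: ∂h/∂z = 1
∂L/∂z = ∂L/∂h · ∂h/∂z = -10 × 1 = -10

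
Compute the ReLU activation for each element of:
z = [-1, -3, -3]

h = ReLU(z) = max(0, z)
h = [0, 0, 0]

ReLU applied element-wise: max(0,-1)=0, max(0,-3)=0, max(0,-3)=0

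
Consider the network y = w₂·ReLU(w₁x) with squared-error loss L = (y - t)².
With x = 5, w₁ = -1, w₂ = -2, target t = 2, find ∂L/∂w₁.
∂L/∂w₁ = 0

Forward pass:
z = w₁x = -1×5 = -5
h = ReLU(-5) = 0
y = w₂h = -2×0 = 0

Backward pass:
∂L/∂y = 2(y - t) = 2(0 - 2) = -4
∂y/∂h = w₂ = -2
∂h/∂z = 0 (ReLU derivative)
∂z/∂w₁ = x = 5

∂L/∂w₁ = -4 × -2 × 0 × 5 = 0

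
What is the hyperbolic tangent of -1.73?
-0.9391

tanh(-1.73) = (e^(-1.73) - e^(1.73))/(e^(-1.73) + e^(1.73)) = -0.9391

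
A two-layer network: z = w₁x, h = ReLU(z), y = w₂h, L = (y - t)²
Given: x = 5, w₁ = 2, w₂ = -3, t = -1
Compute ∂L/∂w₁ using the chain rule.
∂L/∂w₁ = 870

Forward pass:
z = w₁x = 2×5 = 10
h = ReLU(10) = 10
y = w₂h = -3×10 = -30

Backward pass:
∂L/∂y = 2(y - t) = 2(-30 - -1) = -58
∂y/∂h = w₂ = -3
∂h/∂z = 1 (ReLU derivative)
∂z/∂w₁ = x = 5

∂L/∂w₁ = -58 × -3 × 1 × 5 = 870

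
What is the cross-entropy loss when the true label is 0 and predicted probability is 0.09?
L = 0.09431

L = -0·log(0.09) - 1·log(0.91) = -log(0.91) = 0.09431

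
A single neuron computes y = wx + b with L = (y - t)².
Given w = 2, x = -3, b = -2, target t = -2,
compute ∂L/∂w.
∂L/∂w = 36

y = wx + b = (2)(-3) + -2 = -8
∂L/∂y = 2(y - t) = 2(-8 - -2) = -12
∂y/∂w = x = -3
∂L/∂w = ∂L/∂y · ∂y/∂w = -12 × -3 = 36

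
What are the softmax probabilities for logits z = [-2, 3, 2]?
p = [0.0049, 0.7275, 0.2676]

exp(z) = [0.1353, 20.09, 7.389]
Sum = 27.61
p = [0.0049, 0.7275, 0.2676]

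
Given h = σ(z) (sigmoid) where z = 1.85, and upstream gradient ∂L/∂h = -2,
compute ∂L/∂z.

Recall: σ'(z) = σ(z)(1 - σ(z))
∂L/∂z = -0.2348

σ(1.85) = 0.8641
σ'(1.85) = σ(1.85)(1 - σ(1.85)) = 0.8641 × 0.1359 = 0.1174
∂L/∂z = ∂L/∂h · σ'(z) = -2 × 0.1174 = -0.2348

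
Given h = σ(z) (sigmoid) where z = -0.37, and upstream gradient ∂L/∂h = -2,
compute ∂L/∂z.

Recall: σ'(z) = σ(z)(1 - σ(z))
∂L/∂z = -0.4833

σ(-0.37) = 0.4085
σ'(-0.37) = σ(-0.37)(1 - σ(-0.37)) = 0.4085 × 0.5915 = 0.2416
∂L/∂z = ∂L/∂h · σ'(z) = -2 × 0.2416 = -0.4833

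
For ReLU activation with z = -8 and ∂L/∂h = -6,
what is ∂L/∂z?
∂L/∂z = 0

h = ReLU(-8) = 0
Since z < 0: ∂h/∂z = 0
∂L/∂z = ∂L/∂h · ∂h/∂z = -6 × 0 = 0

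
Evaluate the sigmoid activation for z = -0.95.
0.2789

sigmoid(-0.95) = 1/(1 + e^(0.95)) = 1/(1 + 2.586) = 0.2789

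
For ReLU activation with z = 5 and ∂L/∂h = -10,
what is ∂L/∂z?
∂L/∂z = -10

h = ReLU(5) = 5
Since z > 0: ∂h/∂z = 1
∂L/∂z = ∂L/∂h · ∂h/∂z = -10 × 1 = -10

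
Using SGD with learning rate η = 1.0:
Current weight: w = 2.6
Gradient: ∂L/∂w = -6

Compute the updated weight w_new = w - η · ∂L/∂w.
w_new = 8.6

w_new = w - η·∂L/∂w = 2.6 - 1.0×(-6) = 2.6 - (-6) = 8.6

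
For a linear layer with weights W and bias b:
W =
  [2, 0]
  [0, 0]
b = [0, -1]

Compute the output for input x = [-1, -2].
y = [-2, -1]

Wx = [2×-1 + 0×-2, 0×-1 + 0×-2]
   = [-2, 0]
y = Wx + b = [-2 + 0, 0 + -1] = [-2, -1]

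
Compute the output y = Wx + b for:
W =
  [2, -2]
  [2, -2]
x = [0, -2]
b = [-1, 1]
y = [3, 5]

Wx = [2×0 + -2×-2, 2×0 + -2×-2]
   = [4, 4]
y = Wx + b = [4 + -1, 4 + 1] = [3, 5]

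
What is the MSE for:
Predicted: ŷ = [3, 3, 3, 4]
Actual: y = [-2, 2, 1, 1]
MSE = 9.75

MSE = (1/4)((3--2)² + (3-2)² + (3-1)² + (4-1)²) = (1/4)(25 + 1 + 4 + 9) = 9.75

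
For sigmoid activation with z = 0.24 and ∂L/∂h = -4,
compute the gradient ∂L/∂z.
∂L/∂z = -0.9857

σ(0.24) = 0.5597
σ'(0.24) = σ(0.24)(1 - σ(0.24)) = 0.5597 × 0.4403 = 0.2464
∂L/∂z = ∂L/∂h · σ'(z) = -4 × 0.2464 = -0.9857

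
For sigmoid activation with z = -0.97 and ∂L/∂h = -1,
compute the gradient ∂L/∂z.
∂L/∂z = -0.1993

σ(-0.97) = 0.2749
σ'(-0.97) = σ(-0.97)(1 - σ(-0.97)) = 0.2749 × 0.7251 = 0.1993
∂L/∂z = ∂L/∂h · σ'(z) = -1 × 0.1993 = -0.1993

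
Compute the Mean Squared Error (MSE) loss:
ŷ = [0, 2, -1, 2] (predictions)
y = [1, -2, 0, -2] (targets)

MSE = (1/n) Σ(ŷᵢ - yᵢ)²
MSE = 8.5

MSE = (1/4)((0-1)² + (2--2)² + (-1-0)² + (2--2)²) = (1/4)(1 + 16 + 1 + 16) = 8.5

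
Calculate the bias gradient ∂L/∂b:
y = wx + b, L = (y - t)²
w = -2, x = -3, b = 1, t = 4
∂L/∂b = 6

y = wx + b = (-2)(-3) + 1 = 7
∂L/∂y = 2(y - t) = 2(7 - 4) = 6
∂y/∂b = 1
∂L/∂b = ∂L/∂y · ∂y/∂b = 6 × 1 = 6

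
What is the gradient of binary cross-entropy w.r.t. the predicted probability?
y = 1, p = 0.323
∂L/∂p = -3.096

∂L/∂p = -y/p + (1-y)/(1-p) = -1/0.323 + 0 = -3.096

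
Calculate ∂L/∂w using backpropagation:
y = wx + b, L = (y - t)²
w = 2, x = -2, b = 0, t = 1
∂L/∂w = 20

y = wx + b = (2)(-2) + 0 = -4
∂L/∂y = 2(y - t) = 2(-4 - 1) = -10
∂y/∂w = x = -2
∂L/∂w = ∂L/∂y · ∂y/∂w = -10 × -2 = 20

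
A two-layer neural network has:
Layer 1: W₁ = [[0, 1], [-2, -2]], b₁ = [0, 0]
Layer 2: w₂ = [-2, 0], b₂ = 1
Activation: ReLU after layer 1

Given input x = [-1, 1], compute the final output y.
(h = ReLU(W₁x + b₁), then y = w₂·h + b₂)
y = -1

Layer 1 pre-activation: z₁ = [1, 0]
After ReLU: h = [1, 0]
Layer 2 output: y = -2×1 + 0×0 + 1 = -1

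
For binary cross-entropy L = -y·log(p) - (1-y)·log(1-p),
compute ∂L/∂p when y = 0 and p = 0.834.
∂L/∂p = 6.024

∂L/∂p = -y/p + (1-y)/(1-p) = 0 + 1/0.166 = 6.024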